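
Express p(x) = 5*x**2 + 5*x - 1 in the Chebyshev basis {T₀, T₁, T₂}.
(3/2)T₀ + (5)T₁ + (5/2)T₂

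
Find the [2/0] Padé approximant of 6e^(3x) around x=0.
27*x**2 + 18*x + 6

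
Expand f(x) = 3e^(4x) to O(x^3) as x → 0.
3 + 12*x + 24*x**2 + O(x**3)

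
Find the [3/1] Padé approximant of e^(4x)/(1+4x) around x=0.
(44*x**3/3 + 8*x**2 + 9*x/2 + 1)/(9*x/2 + 1)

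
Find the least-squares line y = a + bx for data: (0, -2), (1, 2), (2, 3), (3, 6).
a = -3/2, b = 5/2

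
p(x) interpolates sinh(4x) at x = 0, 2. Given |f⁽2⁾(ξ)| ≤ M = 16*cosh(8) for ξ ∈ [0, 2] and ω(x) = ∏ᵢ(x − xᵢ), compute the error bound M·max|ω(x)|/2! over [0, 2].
8*cosh(8)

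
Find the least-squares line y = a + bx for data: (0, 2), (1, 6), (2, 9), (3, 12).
a = 23/10, b = 33/10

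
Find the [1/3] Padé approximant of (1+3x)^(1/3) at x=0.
(5*x/2 + 1)/(x**3/3 - x**2/2 + 3*x/2 + 1)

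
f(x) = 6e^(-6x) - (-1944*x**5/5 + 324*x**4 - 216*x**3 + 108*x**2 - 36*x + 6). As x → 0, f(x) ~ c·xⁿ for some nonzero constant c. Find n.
6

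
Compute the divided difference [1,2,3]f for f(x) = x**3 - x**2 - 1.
5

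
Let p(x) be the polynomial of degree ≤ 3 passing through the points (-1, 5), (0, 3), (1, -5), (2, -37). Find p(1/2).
7/8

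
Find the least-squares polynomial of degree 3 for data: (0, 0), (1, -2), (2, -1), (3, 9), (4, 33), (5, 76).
5/126 + (-1595/756)x + (-59/63)x² + (95/108)x³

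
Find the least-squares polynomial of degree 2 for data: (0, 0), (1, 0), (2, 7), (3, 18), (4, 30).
-3/5 + (-1/5)x + (2)x²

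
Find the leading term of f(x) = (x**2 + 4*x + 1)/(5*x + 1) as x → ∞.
x/5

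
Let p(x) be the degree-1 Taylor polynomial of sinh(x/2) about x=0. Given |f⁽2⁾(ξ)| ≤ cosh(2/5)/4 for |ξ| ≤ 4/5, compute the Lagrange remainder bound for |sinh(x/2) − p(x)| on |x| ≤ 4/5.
2*cosh(2/5)/25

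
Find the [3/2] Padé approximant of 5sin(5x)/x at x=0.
(25 - 875*x**2/12)/(5*x**2/4 + 1)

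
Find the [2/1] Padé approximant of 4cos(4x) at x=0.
4 - 32*x**2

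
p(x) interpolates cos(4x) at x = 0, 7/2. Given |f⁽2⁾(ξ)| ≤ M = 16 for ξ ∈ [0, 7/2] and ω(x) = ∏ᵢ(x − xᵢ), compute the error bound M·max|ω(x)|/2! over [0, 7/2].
49/2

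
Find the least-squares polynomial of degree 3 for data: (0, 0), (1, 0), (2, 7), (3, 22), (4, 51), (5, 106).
-7/18 + (1411/756)x + (-86/63)x² + (113/108)x³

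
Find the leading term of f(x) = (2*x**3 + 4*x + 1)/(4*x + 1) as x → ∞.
x**2/2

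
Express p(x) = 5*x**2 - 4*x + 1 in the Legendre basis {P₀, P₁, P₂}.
(8/3)P₀ + (-4)P₁ + (10/3)P₂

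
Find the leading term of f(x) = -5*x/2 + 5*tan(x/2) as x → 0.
5*x**3/24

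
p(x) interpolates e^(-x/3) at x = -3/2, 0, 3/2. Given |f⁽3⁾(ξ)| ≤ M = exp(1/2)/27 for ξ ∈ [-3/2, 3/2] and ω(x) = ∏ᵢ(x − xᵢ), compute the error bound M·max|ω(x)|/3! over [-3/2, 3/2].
sqrt(3)*exp(1/2)/216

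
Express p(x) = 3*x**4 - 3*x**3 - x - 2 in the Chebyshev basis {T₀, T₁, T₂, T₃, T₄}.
(-7/8)T₀ + (-13/4)T₁ + (3/2)T₂ + (-3/4)T₃ + (3/8)T₄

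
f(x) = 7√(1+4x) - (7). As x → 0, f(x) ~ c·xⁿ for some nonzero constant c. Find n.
1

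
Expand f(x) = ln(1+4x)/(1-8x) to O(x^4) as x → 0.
4*x + 24*x**2 + 640*x**3/3 + O(x**4)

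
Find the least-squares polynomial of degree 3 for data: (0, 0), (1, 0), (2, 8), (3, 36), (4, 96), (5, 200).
(-2)x² + (2)x³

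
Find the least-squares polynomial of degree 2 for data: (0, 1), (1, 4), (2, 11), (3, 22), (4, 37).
1 + x + (2)x²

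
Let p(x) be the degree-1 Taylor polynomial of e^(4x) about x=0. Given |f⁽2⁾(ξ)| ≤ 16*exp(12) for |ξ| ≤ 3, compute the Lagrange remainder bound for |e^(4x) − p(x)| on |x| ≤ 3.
72*exp(12)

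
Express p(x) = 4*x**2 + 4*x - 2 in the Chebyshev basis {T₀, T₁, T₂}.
(4)T₁ + (2)T₂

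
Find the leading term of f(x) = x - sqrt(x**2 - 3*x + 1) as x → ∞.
3/2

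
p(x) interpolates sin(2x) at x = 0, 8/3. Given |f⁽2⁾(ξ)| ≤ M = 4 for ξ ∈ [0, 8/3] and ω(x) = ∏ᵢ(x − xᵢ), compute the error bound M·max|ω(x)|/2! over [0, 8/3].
32/9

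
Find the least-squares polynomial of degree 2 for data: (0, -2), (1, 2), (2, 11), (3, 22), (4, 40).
-67/35 + (64/35)x + (15/7)x²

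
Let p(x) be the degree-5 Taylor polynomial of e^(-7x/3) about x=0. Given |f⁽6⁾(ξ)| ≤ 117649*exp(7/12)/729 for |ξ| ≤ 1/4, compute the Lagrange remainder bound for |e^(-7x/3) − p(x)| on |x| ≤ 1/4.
117649*exp(7/12)/2149908480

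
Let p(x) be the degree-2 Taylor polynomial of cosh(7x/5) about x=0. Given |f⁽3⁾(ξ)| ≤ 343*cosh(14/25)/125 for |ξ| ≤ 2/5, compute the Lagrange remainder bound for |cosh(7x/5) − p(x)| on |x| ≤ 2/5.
1372*cosh(14/25)/46875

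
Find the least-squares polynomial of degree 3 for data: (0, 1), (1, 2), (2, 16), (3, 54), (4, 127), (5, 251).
53/63 + (-34/189)x + (-73/252)x² + (223/108)x³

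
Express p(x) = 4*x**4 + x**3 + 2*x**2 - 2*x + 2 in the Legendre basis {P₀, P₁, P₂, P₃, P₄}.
(52/15)P₀ + (-7/5)P₁ + (76/21)P₂ + (2/5)P₃ + (32/35)P₄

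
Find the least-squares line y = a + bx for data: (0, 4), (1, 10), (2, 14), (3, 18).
a = 23/5, b = 23/5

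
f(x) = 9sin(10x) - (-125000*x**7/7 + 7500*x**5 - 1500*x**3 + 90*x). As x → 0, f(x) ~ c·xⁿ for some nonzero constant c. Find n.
9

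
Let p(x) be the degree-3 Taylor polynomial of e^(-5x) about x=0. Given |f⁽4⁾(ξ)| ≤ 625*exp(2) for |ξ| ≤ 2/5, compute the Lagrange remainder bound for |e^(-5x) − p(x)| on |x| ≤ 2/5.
2*exp(2)/3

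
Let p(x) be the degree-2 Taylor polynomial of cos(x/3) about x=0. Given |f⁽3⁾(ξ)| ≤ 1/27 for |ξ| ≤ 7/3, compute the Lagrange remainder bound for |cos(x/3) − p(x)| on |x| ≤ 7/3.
343/4374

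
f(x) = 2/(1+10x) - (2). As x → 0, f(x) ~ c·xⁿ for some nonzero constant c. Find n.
1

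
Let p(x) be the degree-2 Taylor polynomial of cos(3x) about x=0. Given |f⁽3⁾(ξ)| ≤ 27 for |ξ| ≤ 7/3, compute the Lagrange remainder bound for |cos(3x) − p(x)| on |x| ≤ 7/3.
343/6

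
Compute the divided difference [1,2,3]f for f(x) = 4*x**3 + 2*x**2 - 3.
26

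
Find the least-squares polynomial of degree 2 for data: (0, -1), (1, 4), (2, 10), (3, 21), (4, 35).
-5/7 + (163/70)x + (23/14)x²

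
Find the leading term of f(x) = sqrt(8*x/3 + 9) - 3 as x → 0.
4*x/9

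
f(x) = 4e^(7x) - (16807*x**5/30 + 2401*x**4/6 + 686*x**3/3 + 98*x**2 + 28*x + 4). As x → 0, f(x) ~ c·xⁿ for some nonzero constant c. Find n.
6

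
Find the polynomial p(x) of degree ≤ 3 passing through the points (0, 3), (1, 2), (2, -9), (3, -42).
-2*x**3 + x**2 + 3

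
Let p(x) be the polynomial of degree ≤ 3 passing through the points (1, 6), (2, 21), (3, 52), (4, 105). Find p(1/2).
21/8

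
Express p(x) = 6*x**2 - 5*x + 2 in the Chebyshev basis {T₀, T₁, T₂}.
(5)T₀ + (-5)T₁ + (3)T₂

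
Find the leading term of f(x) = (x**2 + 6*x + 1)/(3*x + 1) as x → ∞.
x/3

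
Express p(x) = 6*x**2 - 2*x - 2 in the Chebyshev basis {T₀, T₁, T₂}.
T₀ + (-2)T₁ + (3)T₂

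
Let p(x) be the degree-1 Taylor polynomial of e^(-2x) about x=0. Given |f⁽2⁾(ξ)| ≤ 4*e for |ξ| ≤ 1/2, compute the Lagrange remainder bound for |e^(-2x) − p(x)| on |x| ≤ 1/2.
e/2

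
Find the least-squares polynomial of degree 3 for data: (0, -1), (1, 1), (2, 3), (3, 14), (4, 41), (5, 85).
-46/63 + (97/54)x + (-115/63)x² + (53/54)x³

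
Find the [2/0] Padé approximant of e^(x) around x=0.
x**2/2 + x + 1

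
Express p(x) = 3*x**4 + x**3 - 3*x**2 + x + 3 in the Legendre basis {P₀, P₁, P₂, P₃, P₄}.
(13/5)P₀ + (8/5)P₁ + (-2/7)P₂ + (2/5)P₃ + (24/35)P₄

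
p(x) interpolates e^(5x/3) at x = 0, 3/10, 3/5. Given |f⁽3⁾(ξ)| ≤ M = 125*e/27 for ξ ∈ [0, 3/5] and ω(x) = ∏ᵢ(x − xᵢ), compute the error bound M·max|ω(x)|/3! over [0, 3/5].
sqrt(3)*e/216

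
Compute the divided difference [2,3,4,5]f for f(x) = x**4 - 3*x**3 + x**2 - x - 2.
11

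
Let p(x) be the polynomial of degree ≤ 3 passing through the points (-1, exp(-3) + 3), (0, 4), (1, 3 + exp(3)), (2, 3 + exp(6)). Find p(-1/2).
(5 + (-5*exp(3) + 63 + exp(6))*exp(3))*exp(-3)/16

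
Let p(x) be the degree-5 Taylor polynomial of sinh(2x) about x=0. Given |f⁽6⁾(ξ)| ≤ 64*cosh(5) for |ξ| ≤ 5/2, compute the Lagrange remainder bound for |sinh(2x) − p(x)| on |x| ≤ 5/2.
3125*cosh(5)/144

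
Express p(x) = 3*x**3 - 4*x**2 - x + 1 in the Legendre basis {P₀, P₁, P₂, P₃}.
(-1/3)P₀ + (4/5)P₁ + (-8/3)P₂ + (6/5)P₃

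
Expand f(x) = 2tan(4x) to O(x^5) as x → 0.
8*x + 128*x**3/3 + O(x**5)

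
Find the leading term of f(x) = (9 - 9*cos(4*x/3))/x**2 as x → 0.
8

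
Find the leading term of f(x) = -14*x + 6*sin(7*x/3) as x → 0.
-343*x**3/27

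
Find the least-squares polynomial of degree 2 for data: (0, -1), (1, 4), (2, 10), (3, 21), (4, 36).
-22/35 + (137/70)x + (25/14)x²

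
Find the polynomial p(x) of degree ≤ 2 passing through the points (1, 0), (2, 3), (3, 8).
x**2 - 1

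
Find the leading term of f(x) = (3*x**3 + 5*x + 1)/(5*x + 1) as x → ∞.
3*x**2/5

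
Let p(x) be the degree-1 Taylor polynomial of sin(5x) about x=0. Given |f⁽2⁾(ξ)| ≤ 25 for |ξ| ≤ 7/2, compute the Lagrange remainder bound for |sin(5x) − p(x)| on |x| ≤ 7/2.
1225/8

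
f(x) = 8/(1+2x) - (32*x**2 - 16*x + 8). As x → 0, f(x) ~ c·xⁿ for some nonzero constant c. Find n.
3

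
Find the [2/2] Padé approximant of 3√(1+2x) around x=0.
(15*x**2/4 + 15*x/2 + 3)/(x**2/4 + 3*x/2 + 1)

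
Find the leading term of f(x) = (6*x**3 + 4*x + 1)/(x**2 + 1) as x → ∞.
6*x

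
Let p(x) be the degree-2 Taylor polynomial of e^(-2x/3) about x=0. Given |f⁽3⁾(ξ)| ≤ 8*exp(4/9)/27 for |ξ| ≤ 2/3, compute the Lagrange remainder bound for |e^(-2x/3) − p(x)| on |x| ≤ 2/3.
32*exp(4/9)/2187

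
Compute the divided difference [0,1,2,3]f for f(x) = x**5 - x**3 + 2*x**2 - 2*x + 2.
24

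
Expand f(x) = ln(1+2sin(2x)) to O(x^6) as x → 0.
4*x - 8*x**2 + 56*x**3/3 - 160*x**4/3 + 488*x**5/3 + O(x**6)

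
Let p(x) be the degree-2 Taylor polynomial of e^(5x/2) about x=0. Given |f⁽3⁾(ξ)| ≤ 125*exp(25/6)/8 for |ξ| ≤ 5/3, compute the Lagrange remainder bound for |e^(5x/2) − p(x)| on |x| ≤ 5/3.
15625*exp(25/6)/1296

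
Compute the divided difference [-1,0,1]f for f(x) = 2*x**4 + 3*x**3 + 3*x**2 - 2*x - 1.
5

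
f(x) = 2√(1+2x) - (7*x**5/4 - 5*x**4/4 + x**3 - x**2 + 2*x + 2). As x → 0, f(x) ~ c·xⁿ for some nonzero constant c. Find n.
6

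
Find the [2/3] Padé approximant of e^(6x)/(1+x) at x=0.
(6*x**2/5 + 9*x/5 + 1)/(-12*x**3/5 + 21*x**2/5 - 16*x/5 + 1)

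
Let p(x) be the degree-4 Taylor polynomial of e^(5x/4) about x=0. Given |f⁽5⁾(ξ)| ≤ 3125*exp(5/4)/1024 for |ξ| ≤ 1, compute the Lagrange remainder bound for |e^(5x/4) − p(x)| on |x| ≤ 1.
625*exp(5/4)/24576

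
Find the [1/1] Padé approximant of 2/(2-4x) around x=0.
1/(1 - 2*x)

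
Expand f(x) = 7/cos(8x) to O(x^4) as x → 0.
7 + 224*x**2 + O(x**4)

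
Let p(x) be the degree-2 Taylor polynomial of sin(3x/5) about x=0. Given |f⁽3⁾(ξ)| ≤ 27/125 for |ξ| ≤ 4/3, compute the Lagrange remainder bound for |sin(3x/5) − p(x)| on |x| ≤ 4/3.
32/375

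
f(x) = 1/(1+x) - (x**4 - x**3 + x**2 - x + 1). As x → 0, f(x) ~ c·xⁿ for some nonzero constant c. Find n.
5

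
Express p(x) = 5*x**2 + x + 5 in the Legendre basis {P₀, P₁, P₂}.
(20/3)P₀ + P₁ + (10/3)P₂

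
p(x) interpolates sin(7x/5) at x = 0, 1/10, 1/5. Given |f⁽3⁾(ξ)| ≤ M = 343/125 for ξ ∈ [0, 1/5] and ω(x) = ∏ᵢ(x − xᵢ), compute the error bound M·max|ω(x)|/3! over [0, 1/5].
343*sqrt(3)/3375000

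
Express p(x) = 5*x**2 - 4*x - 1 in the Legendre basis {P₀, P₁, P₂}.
(2/3)P₀ + (-4)P₁ + (10/3)P₂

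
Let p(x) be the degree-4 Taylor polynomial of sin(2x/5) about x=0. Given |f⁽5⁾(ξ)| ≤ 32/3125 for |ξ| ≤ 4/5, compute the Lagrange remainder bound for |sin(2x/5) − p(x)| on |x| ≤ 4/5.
4096/146484375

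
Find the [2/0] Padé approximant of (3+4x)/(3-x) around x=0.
5*x**2/9 + 5*x/3 + 1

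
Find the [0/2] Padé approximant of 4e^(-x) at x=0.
4/(x**2/2 + x + 1)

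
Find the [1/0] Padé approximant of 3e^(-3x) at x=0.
3 - 9*x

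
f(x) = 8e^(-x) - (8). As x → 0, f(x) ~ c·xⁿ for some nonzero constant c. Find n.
1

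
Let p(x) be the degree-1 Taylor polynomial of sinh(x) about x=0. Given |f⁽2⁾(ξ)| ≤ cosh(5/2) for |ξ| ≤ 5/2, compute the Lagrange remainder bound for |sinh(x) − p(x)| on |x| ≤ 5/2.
25*cosh(5/2)/8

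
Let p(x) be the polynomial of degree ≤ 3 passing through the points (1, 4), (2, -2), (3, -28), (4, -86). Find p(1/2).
13/4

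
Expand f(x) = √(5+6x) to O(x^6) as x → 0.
sqrt(5) + 3*sqrt(5)*x/5 - 9*sqrt(5)*x**2/50 + 27*sqrt(5)*x**3/250 - 81*sqrt(5)*x**4/1000 + 1701*sqrt(5)*x**5/25000 + O(x**6)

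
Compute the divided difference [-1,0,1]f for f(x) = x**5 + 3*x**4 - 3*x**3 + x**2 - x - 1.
4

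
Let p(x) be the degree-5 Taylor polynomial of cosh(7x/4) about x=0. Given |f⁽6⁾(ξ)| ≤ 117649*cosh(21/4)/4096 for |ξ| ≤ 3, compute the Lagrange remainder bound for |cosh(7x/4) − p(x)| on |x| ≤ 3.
9529569*cosh(21/4)/327680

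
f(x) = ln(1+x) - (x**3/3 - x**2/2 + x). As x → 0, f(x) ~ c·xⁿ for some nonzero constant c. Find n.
4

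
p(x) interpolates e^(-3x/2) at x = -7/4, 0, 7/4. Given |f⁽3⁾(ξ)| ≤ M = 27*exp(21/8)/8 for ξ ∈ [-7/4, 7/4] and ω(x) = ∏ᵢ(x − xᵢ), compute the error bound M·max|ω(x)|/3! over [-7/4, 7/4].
343*sqrt(3)*exp(21/8)/512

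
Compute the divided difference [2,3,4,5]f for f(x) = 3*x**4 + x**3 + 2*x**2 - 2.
43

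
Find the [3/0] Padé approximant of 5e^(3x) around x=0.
45*x**3/2 + 45*x**2/2 + 15*x + 5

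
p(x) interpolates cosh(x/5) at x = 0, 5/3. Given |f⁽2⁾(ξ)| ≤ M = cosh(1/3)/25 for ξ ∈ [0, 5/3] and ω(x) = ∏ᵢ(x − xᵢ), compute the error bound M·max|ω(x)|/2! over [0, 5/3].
cosh(1/3)/72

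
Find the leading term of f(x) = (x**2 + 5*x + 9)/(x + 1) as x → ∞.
x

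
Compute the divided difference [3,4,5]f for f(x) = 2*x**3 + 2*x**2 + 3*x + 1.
26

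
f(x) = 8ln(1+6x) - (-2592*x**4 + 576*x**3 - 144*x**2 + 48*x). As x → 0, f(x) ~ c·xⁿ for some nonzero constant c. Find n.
5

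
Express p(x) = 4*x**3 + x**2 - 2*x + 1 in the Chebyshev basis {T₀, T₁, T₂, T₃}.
(3/2)T₀ + T₁ + (1/2)T₂ + T₃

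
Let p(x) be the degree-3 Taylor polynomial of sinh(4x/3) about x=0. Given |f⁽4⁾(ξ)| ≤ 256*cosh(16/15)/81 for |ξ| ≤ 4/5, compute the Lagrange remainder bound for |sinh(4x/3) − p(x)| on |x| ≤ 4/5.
8192*cosh(16/15)/151875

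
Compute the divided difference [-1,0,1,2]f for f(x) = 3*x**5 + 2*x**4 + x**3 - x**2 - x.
20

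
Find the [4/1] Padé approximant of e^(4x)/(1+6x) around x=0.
(22624*x**4/1875 + 3904*x**3/375 + 5016*x**2/625 + 2492*x/625 + 1)/(3742*x/625 + 1)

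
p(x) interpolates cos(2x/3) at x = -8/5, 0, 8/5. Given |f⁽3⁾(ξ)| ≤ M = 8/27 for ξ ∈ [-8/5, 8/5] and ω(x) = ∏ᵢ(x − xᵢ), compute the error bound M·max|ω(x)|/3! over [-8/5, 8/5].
4096*sqrt(3)/91125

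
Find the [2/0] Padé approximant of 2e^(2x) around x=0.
4*x**2 + 4*x + 2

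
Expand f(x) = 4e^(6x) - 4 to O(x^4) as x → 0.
24*x + 72*x**2 + 144*x**3 + O(x**4)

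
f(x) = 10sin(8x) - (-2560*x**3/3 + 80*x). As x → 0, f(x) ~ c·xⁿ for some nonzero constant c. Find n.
5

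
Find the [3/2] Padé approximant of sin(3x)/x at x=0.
(3 - 63*x**2/20)/(9*x**2/20 + 1)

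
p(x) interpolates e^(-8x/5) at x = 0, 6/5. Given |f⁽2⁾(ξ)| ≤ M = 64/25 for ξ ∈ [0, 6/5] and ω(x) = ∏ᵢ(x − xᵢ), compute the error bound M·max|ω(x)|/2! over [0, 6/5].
288/625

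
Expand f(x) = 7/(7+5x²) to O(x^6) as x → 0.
1 - 5*x**2/7 + 25*x**4/49 + O(x**6)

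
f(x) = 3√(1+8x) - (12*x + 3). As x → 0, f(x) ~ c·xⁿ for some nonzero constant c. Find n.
2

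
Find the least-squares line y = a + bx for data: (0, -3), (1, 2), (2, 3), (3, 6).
a = -11/5, b = 14/5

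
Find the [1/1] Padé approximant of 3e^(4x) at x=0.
(6*x + 3)/(1 - 2*x)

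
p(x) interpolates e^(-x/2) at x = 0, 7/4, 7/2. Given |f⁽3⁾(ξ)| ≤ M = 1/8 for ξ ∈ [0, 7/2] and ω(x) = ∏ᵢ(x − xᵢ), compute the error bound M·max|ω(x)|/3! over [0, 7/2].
343*sqrt(3)/13824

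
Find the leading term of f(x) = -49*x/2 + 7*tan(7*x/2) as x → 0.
2401*x**3/24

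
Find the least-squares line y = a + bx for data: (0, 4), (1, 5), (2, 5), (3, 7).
a = 39/10, b = 9/10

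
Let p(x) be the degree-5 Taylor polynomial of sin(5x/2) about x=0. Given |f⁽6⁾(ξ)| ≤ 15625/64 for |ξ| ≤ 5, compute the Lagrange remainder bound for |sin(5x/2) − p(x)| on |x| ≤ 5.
48828125/9216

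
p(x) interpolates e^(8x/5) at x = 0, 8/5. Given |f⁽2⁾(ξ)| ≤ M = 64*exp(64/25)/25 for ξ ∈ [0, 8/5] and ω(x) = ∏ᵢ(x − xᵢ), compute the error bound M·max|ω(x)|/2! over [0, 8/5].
512*exp(64/25)/625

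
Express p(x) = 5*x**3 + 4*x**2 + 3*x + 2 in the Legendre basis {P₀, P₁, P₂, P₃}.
(10/3)P₀ + (6)P₁ + (8/3)P₂ + (2)P₃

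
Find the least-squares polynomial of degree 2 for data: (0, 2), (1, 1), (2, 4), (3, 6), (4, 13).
68/35 + (-111/70)x + (15/14)x²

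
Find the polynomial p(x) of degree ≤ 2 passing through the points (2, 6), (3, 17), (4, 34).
3*x**2 - 4*x + 2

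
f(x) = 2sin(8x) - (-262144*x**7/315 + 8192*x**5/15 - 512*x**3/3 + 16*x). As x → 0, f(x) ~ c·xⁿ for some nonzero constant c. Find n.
9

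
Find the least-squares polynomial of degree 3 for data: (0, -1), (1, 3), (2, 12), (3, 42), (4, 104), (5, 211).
-109/126 + (3361/756)x + (-403/126)x² + (233/108)x³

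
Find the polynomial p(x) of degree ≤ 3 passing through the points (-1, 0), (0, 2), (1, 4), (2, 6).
2*x + 2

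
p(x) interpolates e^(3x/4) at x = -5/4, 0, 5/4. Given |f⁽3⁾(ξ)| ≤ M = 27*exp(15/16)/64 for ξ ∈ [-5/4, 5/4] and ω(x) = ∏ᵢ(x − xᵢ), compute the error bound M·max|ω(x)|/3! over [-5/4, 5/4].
125*sqrt(3)*exp(15/16)/4096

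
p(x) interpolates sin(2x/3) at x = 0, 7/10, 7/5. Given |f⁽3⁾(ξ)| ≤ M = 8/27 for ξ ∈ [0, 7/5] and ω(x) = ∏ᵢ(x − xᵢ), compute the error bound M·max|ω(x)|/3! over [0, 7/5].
343*sqrt(3)/91125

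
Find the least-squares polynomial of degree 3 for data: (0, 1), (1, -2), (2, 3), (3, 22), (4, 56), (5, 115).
115/126 + (-3835/756)x + (377/252)x² + (22/27)x³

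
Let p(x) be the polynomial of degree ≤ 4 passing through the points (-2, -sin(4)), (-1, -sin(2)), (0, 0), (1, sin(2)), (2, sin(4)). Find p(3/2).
5*sin(4)/16 + 7*sin(2)/8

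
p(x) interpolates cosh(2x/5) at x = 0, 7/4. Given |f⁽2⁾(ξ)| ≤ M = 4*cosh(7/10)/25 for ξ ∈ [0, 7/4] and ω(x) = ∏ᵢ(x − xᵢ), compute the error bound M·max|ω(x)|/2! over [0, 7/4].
49*cosh(7/10)/800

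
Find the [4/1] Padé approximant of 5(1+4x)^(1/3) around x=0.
(1280*x**4/243 - 512*x**3/81 + 32*x**2/3 + 64*x/3 + 5)/(44*x/15 + 1)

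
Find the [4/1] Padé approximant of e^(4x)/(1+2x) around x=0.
(32*x**4/5 + 64*x**3/15 + 24*x**2/5 + 12*x/5 + 1)/(2*x/5 + 1)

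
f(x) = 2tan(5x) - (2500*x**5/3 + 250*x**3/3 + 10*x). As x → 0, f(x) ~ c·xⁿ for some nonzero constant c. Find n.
7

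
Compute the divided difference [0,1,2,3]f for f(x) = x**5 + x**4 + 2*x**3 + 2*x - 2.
33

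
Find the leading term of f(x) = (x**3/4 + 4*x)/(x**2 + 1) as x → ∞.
x/4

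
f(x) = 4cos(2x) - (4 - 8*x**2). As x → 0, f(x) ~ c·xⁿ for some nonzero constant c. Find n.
4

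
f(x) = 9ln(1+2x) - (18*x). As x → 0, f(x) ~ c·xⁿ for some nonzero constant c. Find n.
2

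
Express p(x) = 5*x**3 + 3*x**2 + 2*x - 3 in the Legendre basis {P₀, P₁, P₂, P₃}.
(-2)P₀ + (5)P₁ + (2)P₂ + (2)P₃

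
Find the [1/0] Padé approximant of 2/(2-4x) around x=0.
2*x + 1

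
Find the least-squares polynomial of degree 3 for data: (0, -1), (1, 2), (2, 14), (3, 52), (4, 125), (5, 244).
-47/63 + (-19/378)x + (-1/126)x² + (53/27)x³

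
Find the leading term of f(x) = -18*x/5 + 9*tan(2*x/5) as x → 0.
24*x**3/125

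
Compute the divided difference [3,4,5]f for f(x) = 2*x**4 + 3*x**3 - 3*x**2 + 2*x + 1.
227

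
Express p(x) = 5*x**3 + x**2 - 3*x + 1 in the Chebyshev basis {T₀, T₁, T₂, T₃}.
(3/2)T₀ + (3/4)T₁ + (1/2)T₂ + (5/4)T₃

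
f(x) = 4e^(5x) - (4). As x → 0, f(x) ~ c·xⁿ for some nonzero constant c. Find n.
1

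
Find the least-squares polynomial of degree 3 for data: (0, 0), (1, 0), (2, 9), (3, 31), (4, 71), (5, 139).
-25/126 + (-683/756)x + (163/252)x² + (55/54)x³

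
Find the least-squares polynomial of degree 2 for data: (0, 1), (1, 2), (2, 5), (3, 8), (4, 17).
9/7 + (-27/35)x + (8/7)x²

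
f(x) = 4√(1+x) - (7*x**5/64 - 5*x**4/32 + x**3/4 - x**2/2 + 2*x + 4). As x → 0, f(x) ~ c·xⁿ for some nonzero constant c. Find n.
6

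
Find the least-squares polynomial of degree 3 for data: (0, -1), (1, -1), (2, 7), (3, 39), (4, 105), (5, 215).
-16/21 + (-293/126)x + (-13/21)x² + (35/18)x³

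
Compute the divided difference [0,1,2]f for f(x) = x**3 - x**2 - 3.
2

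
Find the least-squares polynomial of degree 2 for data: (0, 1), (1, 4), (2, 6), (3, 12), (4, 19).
46/35 + (34/35)x + (6/7)x²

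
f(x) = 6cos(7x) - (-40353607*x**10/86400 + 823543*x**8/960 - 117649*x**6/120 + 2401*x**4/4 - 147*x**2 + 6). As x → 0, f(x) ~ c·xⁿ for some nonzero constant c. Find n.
12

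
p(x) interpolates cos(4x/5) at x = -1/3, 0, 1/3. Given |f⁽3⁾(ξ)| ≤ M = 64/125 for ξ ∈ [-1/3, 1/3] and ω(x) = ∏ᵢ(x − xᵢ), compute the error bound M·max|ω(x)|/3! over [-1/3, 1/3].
64*sqrt(3)/91125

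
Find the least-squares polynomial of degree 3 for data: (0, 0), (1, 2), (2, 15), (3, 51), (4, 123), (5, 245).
-1/14 + (121/84)x + (-37/28)x² + (13/6)x³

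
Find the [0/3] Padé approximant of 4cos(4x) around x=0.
4/(8*x**2 + 1)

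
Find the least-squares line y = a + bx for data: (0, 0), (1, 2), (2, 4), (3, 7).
a = -1/5, b = 23/10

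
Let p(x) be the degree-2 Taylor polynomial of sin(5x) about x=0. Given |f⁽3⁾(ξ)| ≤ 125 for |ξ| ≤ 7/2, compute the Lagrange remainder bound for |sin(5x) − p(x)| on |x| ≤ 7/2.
42875/48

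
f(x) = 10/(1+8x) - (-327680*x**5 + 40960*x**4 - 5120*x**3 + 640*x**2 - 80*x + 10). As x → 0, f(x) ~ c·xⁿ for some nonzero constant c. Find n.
6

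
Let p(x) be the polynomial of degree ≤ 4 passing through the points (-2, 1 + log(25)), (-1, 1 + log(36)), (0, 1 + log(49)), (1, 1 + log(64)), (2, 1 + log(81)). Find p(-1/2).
1 + log(21*3**(1/32)*5**(59/64)*7**(13/32)/5)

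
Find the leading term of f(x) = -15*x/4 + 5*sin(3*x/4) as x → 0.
-45*x**3/128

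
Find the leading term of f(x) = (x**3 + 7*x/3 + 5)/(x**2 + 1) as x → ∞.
x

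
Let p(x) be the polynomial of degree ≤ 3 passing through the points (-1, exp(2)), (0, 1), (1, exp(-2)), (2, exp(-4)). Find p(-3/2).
(-5 + 21*exp(2) - 35*(1 - exp(2))*exp(4))*exp(-4)/16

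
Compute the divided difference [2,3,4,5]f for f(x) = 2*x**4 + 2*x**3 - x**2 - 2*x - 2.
30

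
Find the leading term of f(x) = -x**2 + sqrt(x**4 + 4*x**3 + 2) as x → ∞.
2*x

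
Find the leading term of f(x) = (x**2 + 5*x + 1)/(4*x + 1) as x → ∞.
x/4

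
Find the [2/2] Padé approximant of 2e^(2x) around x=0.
(2*x**2/3 + 2*x + 2)/(x**2/3 - x + 1)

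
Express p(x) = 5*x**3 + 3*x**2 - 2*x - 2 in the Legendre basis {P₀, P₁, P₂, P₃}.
-P₀ + P₁ + (2)P₂ + (2)P₃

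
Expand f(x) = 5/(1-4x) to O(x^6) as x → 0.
5 + 20*x + 80*x**2 + 320*x**3 + 1280*x**4 + 5120*x**5 + O(x**6)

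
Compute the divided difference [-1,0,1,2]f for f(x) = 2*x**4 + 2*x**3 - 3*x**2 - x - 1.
6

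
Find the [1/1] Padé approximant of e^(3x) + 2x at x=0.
(41*x/10 + 1)/(1 - 9*x/10)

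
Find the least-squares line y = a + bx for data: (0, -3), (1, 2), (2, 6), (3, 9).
a = -5/2, b = 4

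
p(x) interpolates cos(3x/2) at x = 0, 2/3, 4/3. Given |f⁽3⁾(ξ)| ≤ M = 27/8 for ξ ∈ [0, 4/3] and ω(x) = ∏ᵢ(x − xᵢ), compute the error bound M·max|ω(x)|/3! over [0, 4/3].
sqrt(3)/27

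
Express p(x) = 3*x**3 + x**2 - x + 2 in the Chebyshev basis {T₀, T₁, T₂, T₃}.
(5/2)T₀ + (5/4)T₁ + (1/2)T₂ + (3/4)T₃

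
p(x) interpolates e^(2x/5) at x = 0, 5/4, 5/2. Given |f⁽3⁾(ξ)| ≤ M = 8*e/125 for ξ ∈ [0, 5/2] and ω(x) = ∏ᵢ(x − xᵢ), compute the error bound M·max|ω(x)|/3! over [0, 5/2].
sqrt(3)*e/216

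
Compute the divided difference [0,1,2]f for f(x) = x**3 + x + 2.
3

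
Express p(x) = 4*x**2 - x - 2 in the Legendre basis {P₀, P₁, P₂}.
(-2/3)P₀ - P₁ + (8/3)P₂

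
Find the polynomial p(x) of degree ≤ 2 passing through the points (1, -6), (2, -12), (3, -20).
-x**2 - 3*x - 2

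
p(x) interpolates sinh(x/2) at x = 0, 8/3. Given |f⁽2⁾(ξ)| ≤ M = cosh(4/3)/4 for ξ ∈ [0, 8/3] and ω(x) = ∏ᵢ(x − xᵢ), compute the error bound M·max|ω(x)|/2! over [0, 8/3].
2*cosh(4/3)/9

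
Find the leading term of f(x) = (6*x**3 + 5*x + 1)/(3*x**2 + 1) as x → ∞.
2*x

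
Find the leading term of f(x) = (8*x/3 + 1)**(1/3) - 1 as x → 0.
8*x/9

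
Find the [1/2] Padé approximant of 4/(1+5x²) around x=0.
4/(5*x**2 + 1)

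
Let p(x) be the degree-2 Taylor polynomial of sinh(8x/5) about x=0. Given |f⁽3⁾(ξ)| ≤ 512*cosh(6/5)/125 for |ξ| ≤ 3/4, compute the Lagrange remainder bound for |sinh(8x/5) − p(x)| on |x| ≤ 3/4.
36*cosh(6/5)/125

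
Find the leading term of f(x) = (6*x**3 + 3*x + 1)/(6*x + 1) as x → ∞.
x**2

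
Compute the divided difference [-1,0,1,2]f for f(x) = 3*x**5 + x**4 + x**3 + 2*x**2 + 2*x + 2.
18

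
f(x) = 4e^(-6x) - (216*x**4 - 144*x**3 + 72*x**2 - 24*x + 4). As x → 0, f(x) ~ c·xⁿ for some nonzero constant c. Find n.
5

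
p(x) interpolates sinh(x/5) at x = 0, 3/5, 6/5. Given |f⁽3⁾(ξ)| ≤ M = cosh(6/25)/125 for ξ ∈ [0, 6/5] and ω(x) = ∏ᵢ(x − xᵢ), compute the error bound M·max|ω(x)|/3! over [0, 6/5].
sqrt(3)*cosh(6/25)/15625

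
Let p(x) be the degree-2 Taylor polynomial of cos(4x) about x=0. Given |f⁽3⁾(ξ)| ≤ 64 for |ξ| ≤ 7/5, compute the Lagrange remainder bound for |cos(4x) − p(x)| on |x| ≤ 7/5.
10976/375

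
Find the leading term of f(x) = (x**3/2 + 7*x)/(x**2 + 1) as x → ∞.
x/2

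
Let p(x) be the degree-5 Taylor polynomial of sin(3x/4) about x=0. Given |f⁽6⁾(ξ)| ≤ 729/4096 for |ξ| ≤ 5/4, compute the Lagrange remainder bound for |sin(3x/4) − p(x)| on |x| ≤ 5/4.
253125/268435456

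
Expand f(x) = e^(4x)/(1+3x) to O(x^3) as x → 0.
1 + x + 5*x**2 + O(x**3)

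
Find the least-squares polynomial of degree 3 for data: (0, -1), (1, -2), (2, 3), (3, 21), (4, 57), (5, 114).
-6/7 + (-149/42)x + (8/7)x² + (5/6)x³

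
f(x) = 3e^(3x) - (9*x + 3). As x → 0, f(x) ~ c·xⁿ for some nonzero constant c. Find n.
2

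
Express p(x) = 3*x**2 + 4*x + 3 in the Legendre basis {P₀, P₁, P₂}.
(4)P₀ + (4)P₁ + (2)P₂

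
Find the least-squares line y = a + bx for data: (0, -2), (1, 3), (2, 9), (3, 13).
a = -19/10, b = 51/10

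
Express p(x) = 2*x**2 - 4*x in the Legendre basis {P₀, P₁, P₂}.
(2/3)P₀ + (-4)P₁ + (4/3)P₂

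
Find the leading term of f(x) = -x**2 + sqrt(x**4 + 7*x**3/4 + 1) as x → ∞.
7*x/8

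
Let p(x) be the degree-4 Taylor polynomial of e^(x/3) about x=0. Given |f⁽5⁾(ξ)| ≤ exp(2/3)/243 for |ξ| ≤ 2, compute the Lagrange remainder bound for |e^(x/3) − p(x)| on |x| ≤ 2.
4*exp(2/3)/3645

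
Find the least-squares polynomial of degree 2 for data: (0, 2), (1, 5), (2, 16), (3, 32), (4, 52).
11/7 + (109/70)x + (39/14)x²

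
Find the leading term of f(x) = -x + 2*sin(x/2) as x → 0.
-x**3/24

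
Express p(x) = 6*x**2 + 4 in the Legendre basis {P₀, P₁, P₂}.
(6)P₀ + (4)P₂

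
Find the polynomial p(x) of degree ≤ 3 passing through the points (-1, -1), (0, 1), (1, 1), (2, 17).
3*x**3 - x**2 - 2*x + 1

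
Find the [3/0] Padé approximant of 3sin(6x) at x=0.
-108*x**3 + 18*x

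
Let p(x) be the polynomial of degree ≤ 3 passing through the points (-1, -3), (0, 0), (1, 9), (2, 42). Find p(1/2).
21/8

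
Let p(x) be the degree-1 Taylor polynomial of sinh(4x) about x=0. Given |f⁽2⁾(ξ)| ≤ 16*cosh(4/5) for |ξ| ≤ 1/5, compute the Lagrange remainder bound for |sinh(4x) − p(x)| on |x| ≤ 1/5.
8*cosh(4/5)/25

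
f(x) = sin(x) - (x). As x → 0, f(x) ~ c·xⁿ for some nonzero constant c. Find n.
3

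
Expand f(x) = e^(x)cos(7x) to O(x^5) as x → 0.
1 + x - 24*x**2 - 73*x**3/3 + 527*x**4/6 + O(x**5)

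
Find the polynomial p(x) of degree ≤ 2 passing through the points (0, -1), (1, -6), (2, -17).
-3*x**2 - 2*x - 1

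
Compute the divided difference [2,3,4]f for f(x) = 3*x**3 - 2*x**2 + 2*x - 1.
25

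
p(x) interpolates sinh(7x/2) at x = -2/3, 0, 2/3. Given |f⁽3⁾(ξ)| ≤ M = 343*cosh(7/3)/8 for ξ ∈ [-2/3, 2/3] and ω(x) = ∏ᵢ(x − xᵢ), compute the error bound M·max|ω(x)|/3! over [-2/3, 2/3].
343*sqrt(3)*cosh(7/3)/729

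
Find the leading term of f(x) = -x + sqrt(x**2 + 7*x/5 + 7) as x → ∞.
7/10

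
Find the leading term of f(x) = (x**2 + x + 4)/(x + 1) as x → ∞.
x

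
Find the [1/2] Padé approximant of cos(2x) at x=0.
1/(2*x**2 + 1)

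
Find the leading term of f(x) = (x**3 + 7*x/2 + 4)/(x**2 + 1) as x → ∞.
x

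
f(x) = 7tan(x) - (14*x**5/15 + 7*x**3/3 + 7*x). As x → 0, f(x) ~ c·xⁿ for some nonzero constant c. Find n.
7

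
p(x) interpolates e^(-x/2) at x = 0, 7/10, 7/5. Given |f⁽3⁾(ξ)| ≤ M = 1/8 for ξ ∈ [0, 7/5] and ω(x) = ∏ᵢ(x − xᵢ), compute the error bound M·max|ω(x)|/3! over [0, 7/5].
343*sqrt(3)/216000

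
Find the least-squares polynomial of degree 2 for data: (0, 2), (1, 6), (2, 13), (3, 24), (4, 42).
83/35 + (23/35)x + (16/7)x²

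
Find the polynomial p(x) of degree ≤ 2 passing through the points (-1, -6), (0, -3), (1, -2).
-x**2 + 2*x - 3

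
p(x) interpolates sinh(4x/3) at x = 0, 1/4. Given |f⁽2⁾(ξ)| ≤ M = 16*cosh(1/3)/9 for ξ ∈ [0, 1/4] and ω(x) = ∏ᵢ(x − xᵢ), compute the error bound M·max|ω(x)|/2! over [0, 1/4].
cosh(1/3)/72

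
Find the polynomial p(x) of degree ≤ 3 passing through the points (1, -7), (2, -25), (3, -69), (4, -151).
-2*x**3 - x**2 - x - 3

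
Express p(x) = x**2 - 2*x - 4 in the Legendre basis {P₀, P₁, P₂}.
(-11/3)P₀ + (-2)P₁ + (2/3)P₂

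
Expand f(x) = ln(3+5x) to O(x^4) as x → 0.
log(3) + 5*x/3 - 25*x**2/18 + 125*x**3/81 + O(x**4)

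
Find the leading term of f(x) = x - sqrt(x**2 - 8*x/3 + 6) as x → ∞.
4/3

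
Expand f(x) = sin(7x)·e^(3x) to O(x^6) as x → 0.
7*x + 21*x**2 - 77*x**3/3 - 140*x**4 - 2807*x**5/30 + O(x**6)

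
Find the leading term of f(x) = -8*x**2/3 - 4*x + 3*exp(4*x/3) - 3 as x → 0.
32*x**3/27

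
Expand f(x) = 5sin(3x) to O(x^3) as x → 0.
15*x + O(x**3)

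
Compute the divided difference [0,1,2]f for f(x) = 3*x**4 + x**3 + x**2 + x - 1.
25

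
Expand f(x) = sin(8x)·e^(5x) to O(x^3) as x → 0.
8*x + 40*x**2 + O(x**3)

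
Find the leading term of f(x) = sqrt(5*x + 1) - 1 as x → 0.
5*x/2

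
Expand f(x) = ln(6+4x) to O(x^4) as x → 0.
log(6) + 2*x/3 - 2*x**2/9 + 8*x**3/81 + O(x**4)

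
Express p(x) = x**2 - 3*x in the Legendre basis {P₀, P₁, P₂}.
(1/3)P₀ + (-3)P₁ + (2/3)P₂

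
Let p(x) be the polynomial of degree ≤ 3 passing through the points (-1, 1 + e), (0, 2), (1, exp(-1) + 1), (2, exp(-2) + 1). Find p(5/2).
(-35*e + 35 + (37 - 5*e)*exp(2))*exp(-2)/16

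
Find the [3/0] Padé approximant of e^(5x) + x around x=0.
125*x**3/6 + 25*x**2/2 + 6*x + 1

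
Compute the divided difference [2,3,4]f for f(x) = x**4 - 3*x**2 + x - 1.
52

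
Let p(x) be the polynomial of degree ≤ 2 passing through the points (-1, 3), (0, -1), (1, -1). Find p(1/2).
-3/2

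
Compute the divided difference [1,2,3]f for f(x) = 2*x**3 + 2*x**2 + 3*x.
14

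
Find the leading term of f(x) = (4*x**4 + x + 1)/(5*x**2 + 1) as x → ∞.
4*x**2/5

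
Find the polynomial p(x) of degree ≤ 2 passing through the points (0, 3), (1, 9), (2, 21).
3*x**2 + 3*x + 3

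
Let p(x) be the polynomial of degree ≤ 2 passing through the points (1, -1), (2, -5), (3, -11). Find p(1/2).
1/4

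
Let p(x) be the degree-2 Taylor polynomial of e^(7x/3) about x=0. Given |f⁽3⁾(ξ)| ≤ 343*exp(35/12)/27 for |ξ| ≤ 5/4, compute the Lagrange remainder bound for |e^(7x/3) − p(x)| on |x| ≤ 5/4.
42875*exp(35/12)/10368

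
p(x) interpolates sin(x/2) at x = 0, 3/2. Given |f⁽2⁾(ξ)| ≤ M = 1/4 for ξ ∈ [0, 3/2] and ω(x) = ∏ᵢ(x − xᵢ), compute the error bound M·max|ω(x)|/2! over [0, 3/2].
9/128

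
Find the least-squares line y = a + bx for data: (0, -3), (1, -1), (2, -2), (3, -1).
a = -5/2, b = 1/2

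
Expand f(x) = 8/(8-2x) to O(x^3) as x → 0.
1 + x/4 + x**2/16 + O(x**3)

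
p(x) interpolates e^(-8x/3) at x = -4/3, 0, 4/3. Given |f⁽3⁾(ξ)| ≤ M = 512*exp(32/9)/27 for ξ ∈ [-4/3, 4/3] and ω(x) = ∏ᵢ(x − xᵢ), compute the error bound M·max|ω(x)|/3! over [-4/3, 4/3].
32768*sqrt(3)*exp(32/9)/19683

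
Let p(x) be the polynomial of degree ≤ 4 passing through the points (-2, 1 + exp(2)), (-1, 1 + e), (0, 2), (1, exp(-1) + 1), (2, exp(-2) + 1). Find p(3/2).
(35 + 140*e + (-5*exp(2) + 58 + 28*e)*exp(2))*exp(-2)/128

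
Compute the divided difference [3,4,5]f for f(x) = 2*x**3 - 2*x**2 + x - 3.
22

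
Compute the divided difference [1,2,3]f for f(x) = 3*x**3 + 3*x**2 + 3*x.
21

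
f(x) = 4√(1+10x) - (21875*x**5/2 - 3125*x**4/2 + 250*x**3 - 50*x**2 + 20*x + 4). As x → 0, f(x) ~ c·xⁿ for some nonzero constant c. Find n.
6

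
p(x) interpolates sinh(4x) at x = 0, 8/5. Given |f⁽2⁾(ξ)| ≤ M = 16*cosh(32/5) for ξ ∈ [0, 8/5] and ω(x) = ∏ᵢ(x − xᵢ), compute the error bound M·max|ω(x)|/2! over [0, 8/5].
128*cosh(32/5)/25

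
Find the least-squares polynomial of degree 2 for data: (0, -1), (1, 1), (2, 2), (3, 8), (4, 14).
-26/35 + (-1/70)x + (13/14)x²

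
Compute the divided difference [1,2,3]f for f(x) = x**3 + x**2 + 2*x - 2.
7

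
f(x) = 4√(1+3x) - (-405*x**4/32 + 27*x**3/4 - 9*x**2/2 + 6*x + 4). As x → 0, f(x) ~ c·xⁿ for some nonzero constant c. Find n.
5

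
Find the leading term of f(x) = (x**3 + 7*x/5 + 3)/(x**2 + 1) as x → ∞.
x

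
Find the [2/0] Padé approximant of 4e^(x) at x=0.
2*x**2 + 4*x + 4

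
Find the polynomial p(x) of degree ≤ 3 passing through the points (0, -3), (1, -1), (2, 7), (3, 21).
3*x**2 - x - 3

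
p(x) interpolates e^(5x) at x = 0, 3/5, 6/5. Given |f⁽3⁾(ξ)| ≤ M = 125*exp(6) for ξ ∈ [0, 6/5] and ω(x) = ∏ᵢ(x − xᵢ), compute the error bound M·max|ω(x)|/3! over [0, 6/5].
sqrt(3)*exp(6)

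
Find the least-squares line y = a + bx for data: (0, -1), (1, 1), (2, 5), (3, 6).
a = -1, b = 5/2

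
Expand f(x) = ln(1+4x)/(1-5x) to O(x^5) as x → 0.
4*x + 12*x**2 + 244*x**3/3 + 1028*x**4/3 + O(x**5)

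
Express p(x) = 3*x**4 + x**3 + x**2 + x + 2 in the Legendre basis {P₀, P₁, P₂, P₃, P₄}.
(44/15)P₀ + (8/5)P₁ + (50/21)P₂ + (2/5)P₃ + (24/35)P₄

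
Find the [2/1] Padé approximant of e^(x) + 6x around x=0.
(-11*x**2/6 + 20*x/3 + 1)/(1 - x/3)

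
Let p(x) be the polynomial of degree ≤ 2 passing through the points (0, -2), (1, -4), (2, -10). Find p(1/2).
-5/2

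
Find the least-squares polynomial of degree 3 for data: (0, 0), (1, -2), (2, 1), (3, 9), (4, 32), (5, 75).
-5/21 + (-1/18)x + (-155/84)x² + (35/36)x³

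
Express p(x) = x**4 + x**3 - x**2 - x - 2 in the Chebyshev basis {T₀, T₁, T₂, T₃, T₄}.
(-17/8)T₀ + (-1/4)T₁ + (1/4)T₃ + (1/8)T₄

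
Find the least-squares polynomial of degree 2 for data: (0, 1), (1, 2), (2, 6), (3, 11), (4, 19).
33/35 + (3/14)x + (15/14)x²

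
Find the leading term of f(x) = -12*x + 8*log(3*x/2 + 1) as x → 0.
-9*x**2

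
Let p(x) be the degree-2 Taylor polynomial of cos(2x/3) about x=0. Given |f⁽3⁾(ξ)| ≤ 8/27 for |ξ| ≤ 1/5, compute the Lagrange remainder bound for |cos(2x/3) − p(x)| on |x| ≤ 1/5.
4/10125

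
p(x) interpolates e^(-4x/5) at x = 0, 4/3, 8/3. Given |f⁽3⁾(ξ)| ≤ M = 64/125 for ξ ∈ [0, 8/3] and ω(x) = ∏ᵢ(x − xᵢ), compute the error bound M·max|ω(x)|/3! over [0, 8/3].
4096*sqrt(3)/91125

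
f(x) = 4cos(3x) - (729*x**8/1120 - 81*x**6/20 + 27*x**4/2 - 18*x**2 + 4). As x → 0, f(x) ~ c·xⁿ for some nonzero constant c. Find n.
10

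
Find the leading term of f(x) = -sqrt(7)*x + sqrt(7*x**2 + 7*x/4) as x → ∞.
sqrt(7)/8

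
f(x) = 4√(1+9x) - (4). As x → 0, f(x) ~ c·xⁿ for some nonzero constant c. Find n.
1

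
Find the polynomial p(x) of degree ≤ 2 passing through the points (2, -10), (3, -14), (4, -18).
-4*x - 2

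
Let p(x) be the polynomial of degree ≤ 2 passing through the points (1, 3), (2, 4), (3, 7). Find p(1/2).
13/4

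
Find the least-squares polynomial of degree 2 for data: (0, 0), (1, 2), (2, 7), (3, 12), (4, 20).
-3/35 + (11/7)x + (6/7)x²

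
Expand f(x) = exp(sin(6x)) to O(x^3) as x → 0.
1 + 6*x + 18*x**2 + O(x**3)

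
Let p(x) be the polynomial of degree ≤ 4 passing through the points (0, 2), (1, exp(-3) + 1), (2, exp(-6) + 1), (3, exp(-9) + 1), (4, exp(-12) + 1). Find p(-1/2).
(-420*exp(9) - 180*exp(3) + 35 + 378*exp(6) + 443*exp(12))*exp(-12)/128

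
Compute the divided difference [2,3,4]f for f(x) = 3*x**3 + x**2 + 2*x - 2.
28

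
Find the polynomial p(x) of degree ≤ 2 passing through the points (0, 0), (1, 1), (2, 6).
2*x**2 - x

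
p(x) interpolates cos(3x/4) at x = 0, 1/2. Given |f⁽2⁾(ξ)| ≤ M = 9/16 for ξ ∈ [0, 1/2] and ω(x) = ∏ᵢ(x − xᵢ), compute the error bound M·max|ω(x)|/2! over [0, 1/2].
9/512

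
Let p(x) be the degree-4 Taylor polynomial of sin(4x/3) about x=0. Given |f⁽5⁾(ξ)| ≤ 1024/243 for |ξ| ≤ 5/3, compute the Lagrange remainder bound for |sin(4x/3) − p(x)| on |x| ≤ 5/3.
80000/177147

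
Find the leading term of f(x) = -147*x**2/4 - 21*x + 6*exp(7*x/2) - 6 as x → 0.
343*x**3/8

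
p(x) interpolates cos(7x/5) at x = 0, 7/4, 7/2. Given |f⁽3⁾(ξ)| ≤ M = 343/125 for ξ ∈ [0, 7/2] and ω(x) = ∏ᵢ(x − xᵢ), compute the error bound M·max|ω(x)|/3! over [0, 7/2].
117649*sqrt(3)/216000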